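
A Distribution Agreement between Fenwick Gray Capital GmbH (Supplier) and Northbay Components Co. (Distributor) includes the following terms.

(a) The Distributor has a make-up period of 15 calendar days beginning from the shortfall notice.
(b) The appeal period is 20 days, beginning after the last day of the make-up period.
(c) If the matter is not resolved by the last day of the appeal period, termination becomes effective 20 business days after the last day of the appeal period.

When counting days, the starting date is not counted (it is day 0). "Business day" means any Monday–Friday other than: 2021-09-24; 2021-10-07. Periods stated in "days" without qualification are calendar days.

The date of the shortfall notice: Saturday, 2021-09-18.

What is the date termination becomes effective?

2021-11-19

Adding 15 calendar days to 2021-09-18 gives 2021-10-03, which is the last day of the make-up period.
Adding 20 calendar days to 2021-10-03 gives 2021-10-23, which is the last day of the appeal period.
From Saturday, 2021-10-23, 20 business days (Oct 25, Oct 26, Oct 27, Oct 28, …, Nov 17, Nov 18, Nov 19, skipping weekends) brings us to Friday, 2021-11-19, which is the date termination becomes effective.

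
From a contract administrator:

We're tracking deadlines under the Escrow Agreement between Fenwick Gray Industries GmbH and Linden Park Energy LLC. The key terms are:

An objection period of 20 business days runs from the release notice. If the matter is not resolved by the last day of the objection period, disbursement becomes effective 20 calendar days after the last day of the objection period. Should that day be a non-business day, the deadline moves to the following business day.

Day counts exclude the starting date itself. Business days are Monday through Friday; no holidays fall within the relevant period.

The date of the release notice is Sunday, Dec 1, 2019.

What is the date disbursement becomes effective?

Jan 16, 2020

The last day of the objection period: counting 20 business days from Sunday, Dec 1, 2019 (Dec 2, Dec 3, Dec 4, Dec 5, …, Dec 25, Dec 26, Dec 27, skipping weekends) reaches Friday, Dec 27, 2019.
The date disbursement becomes effective: Dec 27, 2019 + 20 days = Jan 16, 2020. Jan 16, 2020 is a Thursday, so no roll-forward applies.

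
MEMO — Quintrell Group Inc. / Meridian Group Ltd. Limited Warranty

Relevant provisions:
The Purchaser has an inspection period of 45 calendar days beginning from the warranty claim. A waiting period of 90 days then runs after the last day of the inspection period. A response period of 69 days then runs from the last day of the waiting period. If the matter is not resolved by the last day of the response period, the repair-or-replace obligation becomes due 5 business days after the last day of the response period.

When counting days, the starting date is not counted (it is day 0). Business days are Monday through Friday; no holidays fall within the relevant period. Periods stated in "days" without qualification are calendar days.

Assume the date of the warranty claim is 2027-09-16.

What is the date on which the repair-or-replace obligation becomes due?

The last day of the inspection period: 2027-09-16 + 45 days = 2027-10-31.
The last day of the waiting period: 90 calendar days after 2027-10-31 is 2028-01-29.
The last day of the response period: 69 calendar days after 2028-01-29 is 2028-04-07.
From Friday, 2028-04-07, 5 business days (Apr 10, Apr 11, Apr 12, Apr 13, Apr 14, skipping weekends) brings us to Friday, 2028-04-14, which is the date on which the repair-or-replace obligation becomes due.

2028-04-14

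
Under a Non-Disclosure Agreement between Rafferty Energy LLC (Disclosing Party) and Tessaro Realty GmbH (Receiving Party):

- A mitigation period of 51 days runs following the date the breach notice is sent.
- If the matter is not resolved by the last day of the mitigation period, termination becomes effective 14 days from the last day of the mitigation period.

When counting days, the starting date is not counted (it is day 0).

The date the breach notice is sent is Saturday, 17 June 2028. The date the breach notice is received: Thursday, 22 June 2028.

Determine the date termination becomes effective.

The last day of the mitigation period: 51 calendar days after 17 June 2028 is 7 August 2028.
The date termination becomes effective: 7 August 2028 + 14 days = 21 August 2028.

21 August 2028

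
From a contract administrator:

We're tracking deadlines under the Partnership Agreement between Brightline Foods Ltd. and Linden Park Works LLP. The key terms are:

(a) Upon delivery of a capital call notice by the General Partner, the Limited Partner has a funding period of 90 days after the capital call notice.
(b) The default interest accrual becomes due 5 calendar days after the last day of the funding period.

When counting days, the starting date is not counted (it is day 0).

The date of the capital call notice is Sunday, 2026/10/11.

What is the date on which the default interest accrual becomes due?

2027/01/14

The last day of the funding period: 90 calendar days after 2026/10/11 is 2027/01/09.
Adding 5 calendar days to 2027/01/09 gives 2027/01/14, which is the date on which the default interest accrual becomes due.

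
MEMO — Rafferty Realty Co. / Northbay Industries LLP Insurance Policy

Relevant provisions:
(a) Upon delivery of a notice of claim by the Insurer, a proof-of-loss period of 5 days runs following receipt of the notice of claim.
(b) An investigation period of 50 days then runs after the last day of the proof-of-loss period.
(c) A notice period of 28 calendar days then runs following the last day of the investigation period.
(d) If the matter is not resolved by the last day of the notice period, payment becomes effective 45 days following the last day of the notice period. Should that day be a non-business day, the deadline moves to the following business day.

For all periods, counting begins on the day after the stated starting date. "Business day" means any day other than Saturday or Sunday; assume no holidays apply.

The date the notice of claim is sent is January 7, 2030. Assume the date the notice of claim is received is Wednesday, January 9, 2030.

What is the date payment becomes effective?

May 17, 2030

Adding 5 calendar days to January 9, 2030 gives January 14, 2030, which is the last day of the proof-of-loss period.
Adding 50 calendar days to January 14, 2030 gives March 5, 2030, which is the last day of the investigation period.
The last day of the notice period: 28 calendar days after March 5, 2030 is April 2, 2030.
Adding 45 calendar days to April 2, 2030 gives May 17, 2030, which is the date payment becomes effective. May 17, 2030 is a Friday, so no roll-forward applies.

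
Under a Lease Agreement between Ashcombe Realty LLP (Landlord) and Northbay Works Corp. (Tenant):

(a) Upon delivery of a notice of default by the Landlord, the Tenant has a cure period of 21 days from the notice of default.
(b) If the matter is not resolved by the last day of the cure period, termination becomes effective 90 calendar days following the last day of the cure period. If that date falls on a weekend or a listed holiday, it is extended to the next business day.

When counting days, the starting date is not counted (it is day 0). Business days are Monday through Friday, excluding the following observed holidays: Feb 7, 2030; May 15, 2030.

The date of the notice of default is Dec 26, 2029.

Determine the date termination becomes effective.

Apr 16, 2030

The last day of the cure period: Dec 26, 2029 + 21 days = Jan 16, 2030.
The date termination becomes effective: 90 calendar days after Jan 16, 2030 is Apr 16, 2030. Apr 16, 2030 is a Tuesday and is not a listed holiday, so no roll-forward applies.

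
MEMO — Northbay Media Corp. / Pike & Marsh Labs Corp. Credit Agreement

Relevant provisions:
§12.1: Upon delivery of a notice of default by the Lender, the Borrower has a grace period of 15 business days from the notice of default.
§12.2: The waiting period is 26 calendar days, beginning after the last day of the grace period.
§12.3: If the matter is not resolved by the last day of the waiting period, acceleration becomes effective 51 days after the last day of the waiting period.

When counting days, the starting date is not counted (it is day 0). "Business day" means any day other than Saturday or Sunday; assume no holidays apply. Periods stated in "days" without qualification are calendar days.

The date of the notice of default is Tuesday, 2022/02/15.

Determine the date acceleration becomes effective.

The last day of the grace period: 15 business days after Tuesday, 2022/02/15, skipping weekends — Feb 16, Feb 17, Feb 18, Feb 21, …, Mar 4, Mar 7, Mar 8 — lands on Tuesday, 2022/03/08.
The last day of the waiting period: 2022/03/08 + 26 days = 2022/04/03.
The date acceleration becomes effective: 51 calendar days after 2022/04/03 is 2022/05/24.

2022/05/24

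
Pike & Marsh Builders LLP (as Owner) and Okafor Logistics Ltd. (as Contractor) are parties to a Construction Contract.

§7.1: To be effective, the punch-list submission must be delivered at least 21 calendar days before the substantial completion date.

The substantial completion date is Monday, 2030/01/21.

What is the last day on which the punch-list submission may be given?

2030/01/21 minus 21 days is 2029/12/31.

2029/12/31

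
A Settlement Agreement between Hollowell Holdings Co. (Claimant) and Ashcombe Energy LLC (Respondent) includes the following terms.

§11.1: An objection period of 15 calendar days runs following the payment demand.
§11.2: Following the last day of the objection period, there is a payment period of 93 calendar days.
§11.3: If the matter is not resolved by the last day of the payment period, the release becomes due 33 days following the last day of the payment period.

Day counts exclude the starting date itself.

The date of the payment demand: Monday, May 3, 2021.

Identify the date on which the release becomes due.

September 21, 2021

Adding 15 calendar days to May 3, 2021 gives May 18, 2021, which is the last day of the objection period.
The last day of the payment period: 93 calendar days after May 18, 2021 is August 19, 2021.
The date on which the release becomes due: 33 calendar days after August 19, 2021 is September 21, 2021.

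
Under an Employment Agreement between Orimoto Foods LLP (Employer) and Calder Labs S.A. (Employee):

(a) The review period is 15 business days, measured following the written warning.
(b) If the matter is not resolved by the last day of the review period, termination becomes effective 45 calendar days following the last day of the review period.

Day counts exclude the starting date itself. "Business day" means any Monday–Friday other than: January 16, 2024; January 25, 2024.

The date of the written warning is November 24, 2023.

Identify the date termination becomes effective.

January 29, 2024

The last day of the review period: counting 15 business days from Friday, November 24, 2023 (Nov 27, Nov 28, Nov 29, Nov 30, …, Dec 13, Dec 14, Dec 15, skipping weekends) reaches Friday, December 15, 2023.
The date termination becomes effective: 45 calendar days after December 15, 2023 is January 29, 2024.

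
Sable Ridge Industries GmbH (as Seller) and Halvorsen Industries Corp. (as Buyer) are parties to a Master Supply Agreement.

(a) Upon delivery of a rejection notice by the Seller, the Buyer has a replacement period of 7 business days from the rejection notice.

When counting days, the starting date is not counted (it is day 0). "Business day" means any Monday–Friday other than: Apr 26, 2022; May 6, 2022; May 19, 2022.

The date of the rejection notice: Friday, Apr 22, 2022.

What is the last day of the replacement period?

May 4, 2022

From Friday, Apr 22, 2022, 7 business days (Apr 25, Apr 27, Apr 28, Apr 29, May 2, May 3, May 4, skipping weekends and the listed holiday on Apr 26) brings us to Wednesday, May 4, 2022, which is the last day of the replacement period.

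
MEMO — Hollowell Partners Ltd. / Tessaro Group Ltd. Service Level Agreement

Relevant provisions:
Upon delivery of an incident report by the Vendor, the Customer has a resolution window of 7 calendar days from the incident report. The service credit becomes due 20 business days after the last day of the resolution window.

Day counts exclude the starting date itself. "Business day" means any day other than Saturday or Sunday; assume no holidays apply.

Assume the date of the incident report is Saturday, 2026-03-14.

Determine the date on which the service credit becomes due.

2026-04-17

Adding 7 calendar days to 2026-03-14 gives 2026-03-21, which is the last day of the resolution window.
From Saturday, 2026-03-21, 20 business days (Mar 23, Mar 24, Mar 25, Mar 26, …, Apr 15, Apr 16, Apr 17, skipping weekends) brings us to Friday, 2026-04-17, which is the date on which the service credit becomes due.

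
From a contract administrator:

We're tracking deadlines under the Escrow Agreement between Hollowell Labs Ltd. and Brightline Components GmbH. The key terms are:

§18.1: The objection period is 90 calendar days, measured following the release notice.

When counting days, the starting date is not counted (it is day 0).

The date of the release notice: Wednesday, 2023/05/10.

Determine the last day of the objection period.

2023/08/08

The last day of the objection period: 2023/05/10 + 90 days = 2023/08/08.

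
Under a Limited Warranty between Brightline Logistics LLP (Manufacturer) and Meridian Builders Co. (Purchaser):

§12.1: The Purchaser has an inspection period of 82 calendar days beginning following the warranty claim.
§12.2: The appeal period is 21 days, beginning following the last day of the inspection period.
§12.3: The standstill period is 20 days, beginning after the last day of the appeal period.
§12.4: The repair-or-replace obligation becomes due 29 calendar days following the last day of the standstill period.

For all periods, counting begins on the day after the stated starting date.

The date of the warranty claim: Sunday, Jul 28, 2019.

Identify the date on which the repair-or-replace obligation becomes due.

The last day of the inspection period: 82 calendar days after Jul 28, 2019 is Oct 18, 2019.
The last day of the appeal period: 21 calendar days after Oct 18, 2019 is Nov 8, 2019.
The last day of the standstill period: Nov 8, 2019 + 20 days = Nov 28, 2019.
The date on which the repair-or-replace obligation becomes due: 29 calendar days after Nov 28, 2019 is Dec 27, 2019.

Dec 27, 2019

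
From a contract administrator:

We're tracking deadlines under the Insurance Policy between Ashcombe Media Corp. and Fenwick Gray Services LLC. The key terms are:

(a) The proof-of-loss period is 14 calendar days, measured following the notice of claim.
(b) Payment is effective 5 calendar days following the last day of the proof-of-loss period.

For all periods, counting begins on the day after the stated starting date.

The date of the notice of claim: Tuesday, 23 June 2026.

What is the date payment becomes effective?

The last day of the proof-of-loss period: 14 calendar days after 23 June 2026 is 7 July 2026.
The date payment becomes effective: 7 July 2026 + 5 days = 12 July 2026.

12 July 2026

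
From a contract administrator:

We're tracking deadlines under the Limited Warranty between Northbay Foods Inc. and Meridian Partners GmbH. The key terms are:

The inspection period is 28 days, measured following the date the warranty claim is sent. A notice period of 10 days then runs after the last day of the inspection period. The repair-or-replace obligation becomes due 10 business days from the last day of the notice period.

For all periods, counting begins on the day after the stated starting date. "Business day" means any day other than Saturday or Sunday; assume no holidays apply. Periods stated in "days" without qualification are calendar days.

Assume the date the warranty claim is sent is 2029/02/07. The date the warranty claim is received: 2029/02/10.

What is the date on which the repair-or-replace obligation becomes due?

The last day of the inspection period: 28 calendar days after 2029/02/07 is 2029/03/07.
Adding 10 calendar days to 2029/03/07 gives 2029/03/17, which is the last day of the notice period.
From Saturday, 2029/03/17, 10 business days (Mar 19, Mar 20, Mar 21, Mar 22, Mar 23, Mar 26, Mar 27, Mar 28, Mar 29, Mar 30, skipping weekends) brings us to Friday, 2029/03/30, which is the date on which the repair-or-replace obligation becomes due.

2029/03/30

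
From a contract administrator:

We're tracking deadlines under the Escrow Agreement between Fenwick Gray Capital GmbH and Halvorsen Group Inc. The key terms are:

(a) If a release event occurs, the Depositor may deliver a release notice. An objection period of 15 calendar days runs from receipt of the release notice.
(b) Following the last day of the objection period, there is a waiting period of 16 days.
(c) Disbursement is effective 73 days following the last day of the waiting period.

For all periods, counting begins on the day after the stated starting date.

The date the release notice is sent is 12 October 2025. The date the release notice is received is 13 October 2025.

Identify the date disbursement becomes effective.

25 January 2026

The last day of the objection period: 13 October 2025 + 15 days = 28 October 2025.
The last day of the waiting period: 28 October 2025 + 16 days = 13 November 2025.
The date disbursement becomes effective: 13 November 2025 + 73 days = 25 January 2026.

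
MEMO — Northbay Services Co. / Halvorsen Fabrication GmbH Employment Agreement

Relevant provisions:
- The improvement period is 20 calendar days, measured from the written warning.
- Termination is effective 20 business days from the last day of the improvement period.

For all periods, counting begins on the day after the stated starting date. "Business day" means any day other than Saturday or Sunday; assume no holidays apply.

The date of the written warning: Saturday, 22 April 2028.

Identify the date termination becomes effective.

The last day of the improvement period: 22 April 2028 + 20 days = 12 May 2028.
The date termination becomes effective: 20 business days after Friday, 12 May 2028, skipping weekends — May 15, May 16, May 17, May 18, …, Jun 7, Jun 8, Jun 9 — lands on Friday, 9 June 2028.

9 June 2028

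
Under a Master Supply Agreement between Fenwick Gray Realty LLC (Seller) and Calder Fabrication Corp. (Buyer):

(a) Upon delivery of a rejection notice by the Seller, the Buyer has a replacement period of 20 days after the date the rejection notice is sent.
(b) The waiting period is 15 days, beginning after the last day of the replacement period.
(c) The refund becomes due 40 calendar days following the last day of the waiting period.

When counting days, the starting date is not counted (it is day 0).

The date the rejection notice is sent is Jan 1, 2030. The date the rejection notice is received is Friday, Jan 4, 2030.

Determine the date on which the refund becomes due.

Mar 17, 2030

The last day of the replacement period: 20 calendar days after Jan 1, 2030 is Jan 21, 2030.
Adding 15 calendar days to Jan 21, 2030 gives Feb 5, 2030, which is the last day of the waiting period.
Adding 40 calendar days to Feb 5, 2030 gives Mar 17, 2030, which is the date on which the refund becomes due.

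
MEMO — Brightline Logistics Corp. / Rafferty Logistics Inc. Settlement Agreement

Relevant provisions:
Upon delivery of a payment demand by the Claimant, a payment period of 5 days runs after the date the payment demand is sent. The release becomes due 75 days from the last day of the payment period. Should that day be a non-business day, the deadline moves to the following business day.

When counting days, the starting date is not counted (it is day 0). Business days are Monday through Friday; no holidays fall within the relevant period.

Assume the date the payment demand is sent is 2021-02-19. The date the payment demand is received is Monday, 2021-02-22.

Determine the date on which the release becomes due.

2021-05-10

The last day of the payment period: 5 calendar days after 2021-02-19 is 2021-02-24.
Adding 75 calendar days to 2021-02-24 gives 2021-05-10, which is the date on which the release becomes due. 2021-05-10 is a Monday, so no roll-forward applies.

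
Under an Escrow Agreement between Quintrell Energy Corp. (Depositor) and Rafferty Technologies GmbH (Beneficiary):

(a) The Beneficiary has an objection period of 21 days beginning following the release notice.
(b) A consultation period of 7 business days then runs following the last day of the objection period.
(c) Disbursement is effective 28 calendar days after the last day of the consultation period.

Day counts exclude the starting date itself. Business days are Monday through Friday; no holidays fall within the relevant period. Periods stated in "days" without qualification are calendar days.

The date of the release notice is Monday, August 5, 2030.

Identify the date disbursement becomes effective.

October 2, 2030

The last day of the objection period: August 5, 2030 + 21 days = August 26, 2030.
The last day of the consultation period: counting 7 business days from Monday, August 26, 2030 (Aug 27, Aug 28, Aug 29, Aug 30, Sep 2, Sep 3, Sep 4, skipping weekends) reaches Wednesday, September 4, 2030.
The date disbursement becomes effective: 28 calendar days after September 4, 2030 is October 2, 2030.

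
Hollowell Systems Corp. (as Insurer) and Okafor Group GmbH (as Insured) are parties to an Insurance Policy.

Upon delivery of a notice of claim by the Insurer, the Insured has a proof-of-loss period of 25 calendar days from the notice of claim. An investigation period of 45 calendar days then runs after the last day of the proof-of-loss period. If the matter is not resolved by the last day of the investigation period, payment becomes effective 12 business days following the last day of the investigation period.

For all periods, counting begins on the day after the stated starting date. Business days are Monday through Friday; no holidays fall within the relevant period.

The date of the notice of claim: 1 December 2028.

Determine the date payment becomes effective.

The last day of the proof-of-loss period: 1 December 2028 + 25 days = 26 December 2028.
The last day of the investigation period: 45 calendar days after 26 December 2028 is 9 February 2029.
The date payment becomes effective: counting 12 business days from Friday, 9 February 2029 (Feb 12, Feb 13, Feb 14, Feb 15, …, Feb 23, Feb 26, Feb 27, skipping weekends) reaches Tuesday, 27 February 2029.

27 February 2029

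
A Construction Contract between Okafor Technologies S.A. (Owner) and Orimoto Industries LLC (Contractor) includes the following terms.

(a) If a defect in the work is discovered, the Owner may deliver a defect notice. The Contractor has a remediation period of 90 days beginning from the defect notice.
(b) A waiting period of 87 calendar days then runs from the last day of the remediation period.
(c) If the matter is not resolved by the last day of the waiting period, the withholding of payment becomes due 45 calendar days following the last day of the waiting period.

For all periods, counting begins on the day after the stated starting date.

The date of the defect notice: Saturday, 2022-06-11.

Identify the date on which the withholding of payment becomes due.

Adding 90 calendar days to 2022-06-11 gives 2022-09-09, which is the last day of the remediation period.
The last day of the waiting period: 87 calendar days after 2022-09-09 is 2022-12-05.
The date on which the withholding of payment becomes due: 45 calendar days after 2022-12-05 is 2023-01-19.

2023-01-19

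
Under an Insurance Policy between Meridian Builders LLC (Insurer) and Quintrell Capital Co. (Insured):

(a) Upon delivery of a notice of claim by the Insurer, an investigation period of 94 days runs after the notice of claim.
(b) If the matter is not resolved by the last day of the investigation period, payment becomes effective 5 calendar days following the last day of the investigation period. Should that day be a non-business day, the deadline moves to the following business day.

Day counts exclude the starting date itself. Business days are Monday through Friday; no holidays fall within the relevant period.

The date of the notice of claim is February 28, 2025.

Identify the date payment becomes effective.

June 9, 2025

Adding 94 calendar days to February 28, 2025 gives June 2, 2025, which is the last day of the investigation period.
The date payment becomes effective: June 2, 2025 + 5 days = June 7, 2025. That falls on a Saturday, so it rolls to the next business day, Monday, June 9, 2025.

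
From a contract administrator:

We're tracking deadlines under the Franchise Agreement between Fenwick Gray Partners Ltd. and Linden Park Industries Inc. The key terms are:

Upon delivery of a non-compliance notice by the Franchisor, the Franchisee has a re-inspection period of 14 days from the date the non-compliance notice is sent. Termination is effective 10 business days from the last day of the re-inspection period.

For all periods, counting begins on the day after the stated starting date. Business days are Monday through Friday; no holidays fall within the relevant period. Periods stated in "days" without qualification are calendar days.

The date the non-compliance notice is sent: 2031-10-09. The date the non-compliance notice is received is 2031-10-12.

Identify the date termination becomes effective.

The last day of the re-inspection period: 14 calendar days after 2031-10-09 is 2031-10-23.
The date termination becomes effective: counting 10 business days from Thursday, 2031-10-23 (Oct 24, Oct 27, Oct 28, Oct 29, Oct 30, Oct 31, Nov 3, Nov 4, Nov 5, Nov 6, skipping weekends) reaches Thursday, 2031-11-06.

2031-11-06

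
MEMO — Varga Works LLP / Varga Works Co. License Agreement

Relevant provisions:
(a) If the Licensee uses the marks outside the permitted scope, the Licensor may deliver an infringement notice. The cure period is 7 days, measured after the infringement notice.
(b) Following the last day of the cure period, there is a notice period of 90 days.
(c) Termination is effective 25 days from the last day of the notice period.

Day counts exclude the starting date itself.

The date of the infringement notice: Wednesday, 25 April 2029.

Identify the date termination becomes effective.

25 August 2029

Adding 7 calendar days to 25 April 2029 gives 2 May 2029, which is the last day of the cure period.
The last day of the notice period: 2 May 2029 + 90 days = 31 July 2029.
The date termination becomes effective: 25 calendar days after 31 July 2029 is 25 August 2029.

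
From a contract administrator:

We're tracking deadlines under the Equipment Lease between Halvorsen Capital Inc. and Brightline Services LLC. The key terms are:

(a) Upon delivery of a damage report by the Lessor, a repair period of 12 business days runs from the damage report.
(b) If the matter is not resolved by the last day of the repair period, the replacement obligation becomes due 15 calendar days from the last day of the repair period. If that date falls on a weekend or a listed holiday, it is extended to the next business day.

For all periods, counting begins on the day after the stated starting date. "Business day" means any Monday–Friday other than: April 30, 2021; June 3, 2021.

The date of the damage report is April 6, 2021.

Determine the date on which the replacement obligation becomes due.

May 7, 2021

The last day of the repair period: 12 business days after Tuesday, April 6, 2021, skipping weekends — Apr 7, Apr 8, Apr 9, Apr 12, …, Apr 20, Apr 21, Apr 22 — lands on Thursday, April 22, 2021.
The date on which the replacement obligation becomes due: 15 calendar days after April 22, 2021 is May 7, 2021. May 7, 2021 is a Friday and is not a listed holiday, so no roll-forward applies.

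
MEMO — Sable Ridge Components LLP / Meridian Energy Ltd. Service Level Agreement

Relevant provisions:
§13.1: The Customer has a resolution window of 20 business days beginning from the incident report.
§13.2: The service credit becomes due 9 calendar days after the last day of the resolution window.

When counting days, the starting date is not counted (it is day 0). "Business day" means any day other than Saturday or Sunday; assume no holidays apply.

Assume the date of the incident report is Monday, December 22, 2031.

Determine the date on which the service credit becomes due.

The last day of the resolution window: 20 business days after Monday, December 22, 2031, skipping weekends — Dec 23, Dec 24, Dec 25, Dec 26, …, Jan 15, Jan 16, Jan 19 — lands on Monday, January 19, 2032.
The date on which the service credit becomes due: January 19, 2032 + 9 days = January 28, 2032.

January 28, 2032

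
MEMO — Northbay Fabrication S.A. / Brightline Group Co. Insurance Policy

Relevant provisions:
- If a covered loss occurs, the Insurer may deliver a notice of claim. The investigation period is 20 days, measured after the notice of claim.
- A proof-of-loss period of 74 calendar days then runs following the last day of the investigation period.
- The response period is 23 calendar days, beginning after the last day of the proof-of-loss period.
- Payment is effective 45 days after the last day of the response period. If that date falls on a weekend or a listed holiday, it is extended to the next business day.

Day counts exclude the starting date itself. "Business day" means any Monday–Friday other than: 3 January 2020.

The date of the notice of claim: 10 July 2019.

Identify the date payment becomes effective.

19 December 2019

The last day of the investigation period: 20 calendar days after 10 July 2019 is 30 July 2019.
Adding 74 calendar days to 30 July 2019 gives 12 October 2019, which is the last day of the proof-of-loss period.
The last day of the response period: 23 calendar days after 12 October 2019 is 4 November 2019.
The date payment becomes effective: 45 calendar days after 4 November 2019 is 19 December 2019. 19 December 2019 is a Thursday and is not a listed holiday, so no roll-forward applies.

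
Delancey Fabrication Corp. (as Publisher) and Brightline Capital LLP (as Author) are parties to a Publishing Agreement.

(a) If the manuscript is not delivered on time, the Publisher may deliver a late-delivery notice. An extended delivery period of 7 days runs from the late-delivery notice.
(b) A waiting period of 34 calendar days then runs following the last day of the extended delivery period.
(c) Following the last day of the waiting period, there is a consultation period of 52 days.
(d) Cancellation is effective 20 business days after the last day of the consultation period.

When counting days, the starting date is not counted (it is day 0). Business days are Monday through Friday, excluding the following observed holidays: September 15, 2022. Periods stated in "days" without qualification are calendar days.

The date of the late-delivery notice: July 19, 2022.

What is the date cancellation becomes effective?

The last day of the extended delivery period: 7 calendar days after July 19, 2022 is July 26, 2022.
The last day of the waiting period: July 26, 2022 + 34 days = August 29, 2022.
Adding 52 calendar days to August 29, 2022 gives October 20, 2022, which is the last day of the consultation period.
The date cancellation becomes effective: 20 business days after Thursday, October 20, 2022, skipping weekends — Oct 21, Oct 24, Oct 25, Oct 26, …, Nov 15, Nov 16, Nov 17 — lands on Thursday, November 17, 2022.

November 17, 2022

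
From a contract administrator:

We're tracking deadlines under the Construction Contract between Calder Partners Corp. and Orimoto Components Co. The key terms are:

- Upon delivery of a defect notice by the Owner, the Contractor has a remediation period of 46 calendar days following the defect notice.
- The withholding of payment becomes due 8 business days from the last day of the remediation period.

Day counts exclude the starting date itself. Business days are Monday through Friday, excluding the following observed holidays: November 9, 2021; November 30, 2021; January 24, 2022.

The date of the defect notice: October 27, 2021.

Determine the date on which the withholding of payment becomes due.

The last day of the remediation period: October 27, 2021 + 46 days = December 12, 2021.
The date on which the withholding of payment becomes due: counting 8 business days from Sunday, December 12, 2021 (Dec 13, Dec 14, Dec 15, Dec 16, Dec 17, Dec 20, Dec 21, Dec 22, skipping weekends) reaches Wednesday, December 22, 2021.

December 22, 2021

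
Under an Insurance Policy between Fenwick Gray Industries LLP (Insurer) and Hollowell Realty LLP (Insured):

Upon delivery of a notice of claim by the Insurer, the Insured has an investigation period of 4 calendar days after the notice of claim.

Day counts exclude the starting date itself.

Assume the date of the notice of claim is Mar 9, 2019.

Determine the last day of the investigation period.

Mar 13, 2019

The last day of the investigation period: 4 calendar days after Mar 9, 2019 is Mar 13, 2019.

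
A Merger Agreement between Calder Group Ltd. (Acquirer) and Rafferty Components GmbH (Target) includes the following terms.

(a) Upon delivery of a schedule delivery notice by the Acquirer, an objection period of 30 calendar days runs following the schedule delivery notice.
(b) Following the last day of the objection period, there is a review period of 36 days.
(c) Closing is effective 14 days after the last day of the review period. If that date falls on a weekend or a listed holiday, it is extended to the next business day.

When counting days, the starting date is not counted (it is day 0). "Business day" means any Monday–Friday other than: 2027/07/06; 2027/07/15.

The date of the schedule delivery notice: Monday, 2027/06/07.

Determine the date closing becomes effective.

2027/08/26

The last day of the objection period: 30 calendar days after 2027/06/07 is 2027/07/07.
The last day of the review period: 36 calendar days after 2027/07/07 is 2027/08/12.
Adding 14 calendar days to 2027/08/12 gives 2027/08/26, which is the date closing becomes effective. 2027/08/26 is a Thursday and is not a listed holiday, so no roll-forward applies.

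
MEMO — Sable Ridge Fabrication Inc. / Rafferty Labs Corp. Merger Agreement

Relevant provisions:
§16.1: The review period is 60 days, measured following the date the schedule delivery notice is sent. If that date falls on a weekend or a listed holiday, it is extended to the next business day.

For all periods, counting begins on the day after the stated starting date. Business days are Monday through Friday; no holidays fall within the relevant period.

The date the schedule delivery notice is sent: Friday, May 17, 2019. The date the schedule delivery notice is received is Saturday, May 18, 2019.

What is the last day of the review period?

July 16, 2019

Adding 60 calendar days to May 17, 2019 gives July 16, 2019, which is the last day of the review period. July 16, 2019 is a Tuesday, so no roll-forward applies.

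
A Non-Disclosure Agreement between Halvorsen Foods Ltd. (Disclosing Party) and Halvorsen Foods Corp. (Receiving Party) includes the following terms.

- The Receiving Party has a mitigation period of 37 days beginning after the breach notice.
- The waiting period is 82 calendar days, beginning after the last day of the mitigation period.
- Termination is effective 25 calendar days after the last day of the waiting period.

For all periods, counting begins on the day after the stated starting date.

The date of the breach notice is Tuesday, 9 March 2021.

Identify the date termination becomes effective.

31 July 2021

The last day of the mitigation period: 9 March 2021 + 37 days = 15 April 2021.
The last day of the waiting period: 15 April 2021 + 82 days = 6 July 2021.
Adding 25 calendar days to 6 July 2021 gives 31 July 2021, which is the date termination becomes effective.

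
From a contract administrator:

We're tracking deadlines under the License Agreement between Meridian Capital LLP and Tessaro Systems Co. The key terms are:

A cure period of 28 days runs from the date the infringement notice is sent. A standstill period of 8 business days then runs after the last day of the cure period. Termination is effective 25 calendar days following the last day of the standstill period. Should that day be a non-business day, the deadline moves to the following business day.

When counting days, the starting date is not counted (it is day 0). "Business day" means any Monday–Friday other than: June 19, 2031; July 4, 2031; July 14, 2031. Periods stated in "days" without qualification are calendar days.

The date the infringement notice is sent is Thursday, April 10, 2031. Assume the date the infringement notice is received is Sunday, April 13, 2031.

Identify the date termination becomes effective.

June 16, 2031

The last day of the cure period: April 10, 2031 + 28 days = May 8, 2031.
The last day of the standstill period: 8 business days after Thursday, May 8, 2031, skipping weekends — May 9, May 12, May 13, May 14, May 15, May 16, May 19, May 20 — lands on Tuesday, May 20, 2031.
The date termination becomes effective: 25 calendar days after May 20, 2031 is June 14, 2031. That falls on a Saturday, so it rolls to the next business day, Monday, June 16, 2031.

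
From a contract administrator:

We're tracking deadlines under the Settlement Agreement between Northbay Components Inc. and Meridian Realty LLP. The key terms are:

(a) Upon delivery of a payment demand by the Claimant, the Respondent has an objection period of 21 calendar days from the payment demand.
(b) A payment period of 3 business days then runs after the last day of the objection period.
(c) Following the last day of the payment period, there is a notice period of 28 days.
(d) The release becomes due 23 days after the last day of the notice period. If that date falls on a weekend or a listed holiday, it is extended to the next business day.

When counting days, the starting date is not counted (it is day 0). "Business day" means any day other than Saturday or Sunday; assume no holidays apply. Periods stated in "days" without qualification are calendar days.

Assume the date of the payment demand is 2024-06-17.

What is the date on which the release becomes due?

The last day of the objection period: 21 calendar days after 2024-06-17 is 2024-07-08.
From Monday, 2024-07-08, 3 business days (Jul 9, Jul 10, Jul 11, skipping weekends) brings us to Thursday, 2024-07-11, which is the last day of the payment period.
The last day of the notice period: 28 calendar days after 2024-07-11 is 2024-08-08.
The date on which the release becomes due: 2024-08-08 + 23 days = 2024-08-31. That falls on a Saturday, so it rolls to the next business day, Monday, 2024-09-02.

2024-09-02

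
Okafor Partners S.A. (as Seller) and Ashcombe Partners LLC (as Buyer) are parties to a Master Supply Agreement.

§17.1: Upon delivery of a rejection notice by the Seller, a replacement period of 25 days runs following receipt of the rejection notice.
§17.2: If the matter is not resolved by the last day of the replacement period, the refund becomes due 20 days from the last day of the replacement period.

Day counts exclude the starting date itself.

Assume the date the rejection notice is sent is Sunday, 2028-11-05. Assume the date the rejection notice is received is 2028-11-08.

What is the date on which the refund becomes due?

2028-12-23

Adding 25 calendar days to 2028-11-08 gives 2028-12-03, which is the last day of the replacement period.
The date on which the refund becomes due: 2028-12-03 + 20 days = 2028-12-23.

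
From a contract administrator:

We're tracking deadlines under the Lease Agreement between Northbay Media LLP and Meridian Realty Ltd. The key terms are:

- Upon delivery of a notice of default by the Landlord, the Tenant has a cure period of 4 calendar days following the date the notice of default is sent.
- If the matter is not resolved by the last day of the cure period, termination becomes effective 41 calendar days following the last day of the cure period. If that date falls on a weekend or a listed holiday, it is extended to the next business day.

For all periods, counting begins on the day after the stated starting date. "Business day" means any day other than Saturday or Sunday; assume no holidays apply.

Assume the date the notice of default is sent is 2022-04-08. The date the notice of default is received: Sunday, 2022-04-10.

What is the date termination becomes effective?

2022-05-23

The last day of the cure period: 4 calendar days after 2022-04-08 is 2022-04-12.
Adding 41 calendar days to 2022-04-12 gives 2022-05-23, which is the date termination becomes effective. 2022-05-23 is a Monday, so no roll-forward applies.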